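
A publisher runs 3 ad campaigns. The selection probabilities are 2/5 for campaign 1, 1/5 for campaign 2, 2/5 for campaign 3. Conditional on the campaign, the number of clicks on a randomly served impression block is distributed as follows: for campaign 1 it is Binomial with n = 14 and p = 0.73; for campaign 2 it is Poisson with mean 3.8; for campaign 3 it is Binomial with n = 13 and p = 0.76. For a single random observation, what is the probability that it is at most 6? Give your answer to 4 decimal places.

Conditional on each campaign, P(X ≤ 6): 1: 0.0166717; 2: 0.909108; 3: 0.0194752.
By total probability, P(X ≤ 6) = 0.4·0.0166717 + 0.2·0.909108 + 0.4·0.0194752 = 0.19628.

0.1963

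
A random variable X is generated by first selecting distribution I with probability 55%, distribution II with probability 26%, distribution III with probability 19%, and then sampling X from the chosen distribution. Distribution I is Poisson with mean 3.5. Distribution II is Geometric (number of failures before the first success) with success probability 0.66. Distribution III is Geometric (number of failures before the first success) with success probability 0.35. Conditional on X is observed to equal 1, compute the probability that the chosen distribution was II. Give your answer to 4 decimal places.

Likelihoods P(X=1 | ·): I: 0.105691; II: 0.2244; III: 0.2275.
Posterior ∝ prior × likelihood. Numerator for II: 0.26·0.2244 = 0.058344.
Normalizing constant: 0.55·0.105691 + 0.26·0.2244 + 0.19·0.2275 = 0.159699.
P(II | observation) = 0.058344 / 0.159699 = 0.365337.

0.3653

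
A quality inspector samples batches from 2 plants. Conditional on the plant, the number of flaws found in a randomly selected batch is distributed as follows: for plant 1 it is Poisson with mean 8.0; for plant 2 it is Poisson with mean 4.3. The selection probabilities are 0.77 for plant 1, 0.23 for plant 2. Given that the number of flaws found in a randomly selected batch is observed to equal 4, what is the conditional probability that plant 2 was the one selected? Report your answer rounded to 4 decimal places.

0.5021

Likelihoods P(X=4 | ·): 1: 0.0572523; 2: 0.193284.
Posterior ∝ prior × likelihood. Numerator for 2: 0.23·0.193284 = 0.0444554.
Normalizing constant: 0.77·0.0572523 + 0.23·0.193284 = 0.0885396.
P(2 | observation) = 0.0444554 / 0.0885396 = 0.502096.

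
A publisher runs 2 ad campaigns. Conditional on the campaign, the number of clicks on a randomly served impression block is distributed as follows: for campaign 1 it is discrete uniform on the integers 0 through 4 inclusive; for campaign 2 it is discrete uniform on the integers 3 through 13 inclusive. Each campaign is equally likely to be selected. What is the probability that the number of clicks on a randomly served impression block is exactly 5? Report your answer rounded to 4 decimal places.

0.0455

Conditional on each campaign, P(X = 5): 1: 0; 2: 0.0909091.
By total probability, P(X = 5) = 0.5·0 + 0.5·0.0909091 = 0.0454545.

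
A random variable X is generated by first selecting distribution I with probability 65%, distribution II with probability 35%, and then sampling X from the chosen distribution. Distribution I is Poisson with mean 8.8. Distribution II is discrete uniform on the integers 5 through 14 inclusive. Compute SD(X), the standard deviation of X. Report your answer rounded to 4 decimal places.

Per component, I: μ=8.8, E[X²]=86.24; II: μ=9.5, E[X²]=98.5.
E[X] = 0.65·8.8 + 0.35·9.5 = 9.045.
E[X²] = 0.65·86.24 + 0.35·98.5 = 90.531.
Var(X) = E[X²] − (E[X])² = 90.531 − 81.812 = 8.71898.
SD(X) = √8.71898 = 2.95279.

2.9528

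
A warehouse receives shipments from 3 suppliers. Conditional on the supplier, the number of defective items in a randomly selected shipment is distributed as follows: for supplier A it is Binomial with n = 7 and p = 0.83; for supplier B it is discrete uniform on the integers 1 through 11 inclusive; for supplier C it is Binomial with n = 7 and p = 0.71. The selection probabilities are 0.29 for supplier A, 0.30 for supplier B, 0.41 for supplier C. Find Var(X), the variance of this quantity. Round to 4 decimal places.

Per component, A: μ=5.81, E[X²]=34.7438; B: μ=6, E[X²]=46; C: μ=4.97, E[X²]=26.1422.
E[X] = 0.29·5.81 + 0.3·6 + 0.41·4.97 = 5.5226.
E[X²] = 0.29·34.7438 + 0.3·46 + 0.41·26.1422 = 34.594.
Var(X) = E[X²] − (E[X])² = 34.594 − 30.4991 = 4.09489.

4.0949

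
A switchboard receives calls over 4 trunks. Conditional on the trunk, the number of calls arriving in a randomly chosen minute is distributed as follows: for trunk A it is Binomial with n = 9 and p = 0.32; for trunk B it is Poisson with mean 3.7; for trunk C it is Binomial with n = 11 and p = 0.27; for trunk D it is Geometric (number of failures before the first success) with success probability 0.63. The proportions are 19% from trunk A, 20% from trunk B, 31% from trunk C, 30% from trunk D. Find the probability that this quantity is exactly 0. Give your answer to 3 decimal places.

Conditional on each trunk, P(X = 0): A: 0.0310871; B: 0.0247235; C: 0.0313727; D: 0.63.
By total probability, P(X = 0) = 0.19·0.0310871 + 0.2·0.0247235 + 0.31·0.0313727 + 0.3·0.63 = 0.209577.

0.210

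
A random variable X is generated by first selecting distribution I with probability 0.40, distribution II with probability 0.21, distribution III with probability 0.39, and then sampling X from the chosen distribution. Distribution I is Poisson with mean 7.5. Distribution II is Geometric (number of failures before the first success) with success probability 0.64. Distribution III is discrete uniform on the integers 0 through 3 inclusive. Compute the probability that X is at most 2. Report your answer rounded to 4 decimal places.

0.5008

Conditional on each component, P(X ≤ 2): I: 0.0202567; II: 0.953344; III: 0.75.
By total probability, P(X ≤ 2) = 0.4·0.0202567 + 0.21·0.953344 + 0.39·0.75 = 0.500805.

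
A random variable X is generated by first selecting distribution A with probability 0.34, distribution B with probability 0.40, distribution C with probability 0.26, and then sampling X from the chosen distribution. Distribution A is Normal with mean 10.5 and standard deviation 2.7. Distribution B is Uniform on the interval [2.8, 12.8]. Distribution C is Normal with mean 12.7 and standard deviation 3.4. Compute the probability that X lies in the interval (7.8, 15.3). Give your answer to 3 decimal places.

Conditional on each component, P(7.8 < X < 15.3): A: 0.803625; B: 0.5; C: 0.703009.
By total probability, P(7.8 < X < 15.3) = 0.34·0.803625 + 0.4·0.5 + 0.26·0.703009 = 0.656015.

0.656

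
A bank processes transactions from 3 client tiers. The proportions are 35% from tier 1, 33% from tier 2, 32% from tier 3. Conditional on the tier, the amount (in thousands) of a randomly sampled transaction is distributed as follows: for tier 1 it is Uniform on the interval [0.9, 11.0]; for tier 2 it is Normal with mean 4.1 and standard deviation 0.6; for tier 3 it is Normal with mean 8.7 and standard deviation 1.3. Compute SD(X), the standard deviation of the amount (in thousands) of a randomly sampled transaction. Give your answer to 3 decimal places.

Per component, 1: μ=5.95, E[X²]=43.9033; 2: μ=4.1, E[X²]=17.17; 3: μ=8.7, E[X²]=77.38.
E[X] = 0.35·5.95 + 0.33·4.1 + 0.32·8.7 = 6.2195.
E[X²] = 0.35·43.9033 + 0.33·17.17 + 0.32·77.38 = 45.7939.
Var(X) = E[X²] − (E[X])² = 45.7939 − 38.6822 = 7.11169.
SD(X) = √7.11169 = 2.66677.

2.667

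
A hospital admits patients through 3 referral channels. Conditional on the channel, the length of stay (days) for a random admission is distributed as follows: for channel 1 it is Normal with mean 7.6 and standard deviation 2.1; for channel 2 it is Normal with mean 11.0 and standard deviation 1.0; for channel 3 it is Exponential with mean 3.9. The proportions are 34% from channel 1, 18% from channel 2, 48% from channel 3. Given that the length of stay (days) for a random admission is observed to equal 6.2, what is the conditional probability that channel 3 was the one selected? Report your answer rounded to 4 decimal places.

0.3268

Likelihoods f(6.2 | ·): 1: 0.152118; 2: 3.9613e-06; 3: 0.052302.
Posterior ∝ prior × likelihood. Numerator for 3: 0.48·0.052302 = 0.025105.
Normalizing constant: 0.34·0.152118 + 0.18·3.9613e-06 + 0.48·0.052302 = 0.0768258.
P(3 | observation) = 0.025105 / 0.0768258 = 0.326778.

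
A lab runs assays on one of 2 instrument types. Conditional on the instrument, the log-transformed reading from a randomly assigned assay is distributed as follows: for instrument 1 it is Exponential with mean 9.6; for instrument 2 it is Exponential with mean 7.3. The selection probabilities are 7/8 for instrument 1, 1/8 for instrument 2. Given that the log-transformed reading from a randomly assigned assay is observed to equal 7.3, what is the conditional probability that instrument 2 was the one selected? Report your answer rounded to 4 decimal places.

Likelihoods f(7.3 | ·): 1: 0.048695; 2: 0.0503944.
Posterior ∝ prior × likelihood. Numerator for 2: 0.125·0.0503944 = 0.00629931.
Normalizing constant: 0.875·0.048695 + 0.125·0.0503944 = 0.0489074.
P(2 | observation) = 0.00629931 / 0.0489074 = 0.128801.

0.1288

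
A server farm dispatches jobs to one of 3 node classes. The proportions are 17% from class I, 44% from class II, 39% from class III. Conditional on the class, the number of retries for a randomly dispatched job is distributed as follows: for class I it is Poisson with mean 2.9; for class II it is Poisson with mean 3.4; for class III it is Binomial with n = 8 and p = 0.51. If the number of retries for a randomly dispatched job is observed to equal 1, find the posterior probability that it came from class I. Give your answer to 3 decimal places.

0.309

Likelihoods P(X=1 | ·): I: 0.159567; II: 0.113469; III: 0.0276715.
Posterior ∝ prior × likelihood. Numerator for I: 0.17·0.159567 = 0.0271264.
Normalizing constant: 0.17·0.159567 + 0.44·0.113469 + 0.39·0.0276715 = 0.0878447.
P(I | observation) = 0.0271264 / 0.0878447 = 0.3088.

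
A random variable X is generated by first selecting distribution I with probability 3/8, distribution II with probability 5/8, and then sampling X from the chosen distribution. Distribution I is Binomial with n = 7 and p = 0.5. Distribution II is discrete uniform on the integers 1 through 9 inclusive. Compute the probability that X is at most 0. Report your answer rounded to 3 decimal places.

Conditional on each component, P(X ≤ 0): I: 0.0078125; II: 0.
By total probability, P(X ≤ 0) = 0.375·0.0078125 + 0.625·0 = 0.00292969.

0.003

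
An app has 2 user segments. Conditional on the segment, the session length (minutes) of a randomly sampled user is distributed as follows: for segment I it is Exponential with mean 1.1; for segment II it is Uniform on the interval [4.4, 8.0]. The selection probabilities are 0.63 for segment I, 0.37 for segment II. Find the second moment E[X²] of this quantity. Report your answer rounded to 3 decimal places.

For each component E[X²] = Var + (mean)², giving I: 2.42; II: 39.52.
Overall E[X²] = 0.63·2.42 + 0.37·39.52 = 16.147.

16.147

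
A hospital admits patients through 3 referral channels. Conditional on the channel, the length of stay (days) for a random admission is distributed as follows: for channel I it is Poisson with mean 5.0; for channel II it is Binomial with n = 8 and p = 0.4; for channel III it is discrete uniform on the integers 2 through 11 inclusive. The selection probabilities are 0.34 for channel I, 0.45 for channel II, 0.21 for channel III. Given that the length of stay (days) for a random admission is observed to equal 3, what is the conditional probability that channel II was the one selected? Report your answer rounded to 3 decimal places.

Likelihoods P(X=3 | ·): I: 0.140374; II: 0.278692; III: 0.1.
Posterior ∝ prior × likelihood. Numerator for II: 0.45·0.278692 = 0.125411.
Normalizing constant: 0.34·0.140374 + 0.45·0.278692 + 0.21·0.1 = 0.194138.
P(II | observation) = 0.125411 / 0.194138 = 0.645989.

0.646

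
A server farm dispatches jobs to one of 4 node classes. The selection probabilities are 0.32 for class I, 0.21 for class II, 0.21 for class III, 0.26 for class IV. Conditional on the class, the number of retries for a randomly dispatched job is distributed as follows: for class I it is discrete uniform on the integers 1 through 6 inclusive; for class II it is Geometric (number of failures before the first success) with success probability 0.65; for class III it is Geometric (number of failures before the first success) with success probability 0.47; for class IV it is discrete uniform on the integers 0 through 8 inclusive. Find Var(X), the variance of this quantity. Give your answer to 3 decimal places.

5.453

Per component, I: μ=3.5, E[X²]=15.1667; II: μ=0.538462, E[X²]=1.11834; III: μ=1.12766, E[X²]=3.67089; IV: μ=4, E[X²]=22.6667.
E[X] = 0.32·3.5 + 0.21·0.538462 + 0.21·1.12766 + 0.26·4 = 2.50989.
E[X²] = 0.32·15.1667 + 0.21·1.11834 + 0.21·3.67089 + 0.26·22.6667 = 11.7524.
Var(X) = E[X²] − (E[X])² = 11.7524 − 6.29952 = 5.45288.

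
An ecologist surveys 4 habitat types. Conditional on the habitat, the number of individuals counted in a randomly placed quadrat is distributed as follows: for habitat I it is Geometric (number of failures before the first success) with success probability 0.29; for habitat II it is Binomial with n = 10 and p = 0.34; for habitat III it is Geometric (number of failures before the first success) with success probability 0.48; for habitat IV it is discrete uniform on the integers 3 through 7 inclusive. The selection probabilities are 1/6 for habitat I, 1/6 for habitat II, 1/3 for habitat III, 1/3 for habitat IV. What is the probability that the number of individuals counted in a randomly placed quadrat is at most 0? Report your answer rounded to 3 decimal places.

Conditional on each habitat, P(X ≤ 0): I: 0.29; II: 0.0156834; III: 0.48; IV: 0.
By total probability, P(X ≤ 0) = 0.166667·0.29 + 0.166667·0.0156834 + 0.333333·0.48 + 0.333333·0 = 0.210947.

0.211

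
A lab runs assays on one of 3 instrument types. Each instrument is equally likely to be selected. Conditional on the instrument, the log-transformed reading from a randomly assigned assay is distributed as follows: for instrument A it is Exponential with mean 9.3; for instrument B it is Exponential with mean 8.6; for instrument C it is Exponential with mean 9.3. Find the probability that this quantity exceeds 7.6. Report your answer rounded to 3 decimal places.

0.432

Conditional on each instrument, P(X > 7.6): A: 0.441665; B: 0.413242; C: 0.441665.
By total probability, P(X > 7.6) = 0.333333·0.441665 + 0.333333·0.413242 + 0.333333·0.441665 = 0.432191.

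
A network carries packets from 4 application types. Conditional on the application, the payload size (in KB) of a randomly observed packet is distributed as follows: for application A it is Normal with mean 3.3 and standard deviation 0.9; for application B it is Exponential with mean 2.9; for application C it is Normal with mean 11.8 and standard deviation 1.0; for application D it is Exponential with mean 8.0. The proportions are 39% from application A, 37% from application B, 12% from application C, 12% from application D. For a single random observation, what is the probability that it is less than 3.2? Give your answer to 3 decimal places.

Conditional on each application, P(X < 3.2): A: 0.455764; B: 0.668275; C: 0; D: 0.32968.
By total probability, P(X < 3.2) = 0.39·0.455764 + 0.37·0.668275 + 0.12·0 + 0.12·0.32968 = 0.464571.

0.465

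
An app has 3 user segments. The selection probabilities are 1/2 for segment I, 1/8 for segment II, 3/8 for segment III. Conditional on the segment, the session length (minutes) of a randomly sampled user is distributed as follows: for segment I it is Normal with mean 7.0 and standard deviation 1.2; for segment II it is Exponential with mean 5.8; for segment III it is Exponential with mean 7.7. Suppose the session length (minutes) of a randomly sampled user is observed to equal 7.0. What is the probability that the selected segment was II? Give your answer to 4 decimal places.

0.0335

Likelihoods f(7.0 | ·): I: 0.332452; II: 0.0515731; III: 0.0523234.
Posterior ∝ prior × likelihood. Numerator for II: 0.125·0.0515731 = 0.00644664.
Normalizing constant: 0.5·0.332452 + 0.125·0.0515731 + 0.375·0.0523234 = 0.192294.
P(II | observation) = 0.00644664 / 0.192294 = 0.0335249.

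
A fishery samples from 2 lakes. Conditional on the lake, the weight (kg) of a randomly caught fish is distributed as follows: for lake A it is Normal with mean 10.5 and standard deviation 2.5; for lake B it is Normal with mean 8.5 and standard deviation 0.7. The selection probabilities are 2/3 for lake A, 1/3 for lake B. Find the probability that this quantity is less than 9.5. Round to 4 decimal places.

Conditional on each lake, P(X < 9.5): A: 0.344578; B: 0.923436.
By total probability, P(X < 9.5) = 0.666667·0.344578 + 0.333333·0.923436 = 0.537531.

0.5375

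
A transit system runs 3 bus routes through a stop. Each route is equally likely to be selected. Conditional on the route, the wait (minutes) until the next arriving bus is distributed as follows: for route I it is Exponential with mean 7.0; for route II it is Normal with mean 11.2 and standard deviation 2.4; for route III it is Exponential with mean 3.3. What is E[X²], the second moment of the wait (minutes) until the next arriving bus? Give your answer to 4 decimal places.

83.6600

For each component E[X²] = Var + (mean)², giving I: 98; II: 131.2; III: 21.78.
Overall E[X²] = 0.333333·98 + 0.333333·131.2 + 0.333333·21.78 = 83.66.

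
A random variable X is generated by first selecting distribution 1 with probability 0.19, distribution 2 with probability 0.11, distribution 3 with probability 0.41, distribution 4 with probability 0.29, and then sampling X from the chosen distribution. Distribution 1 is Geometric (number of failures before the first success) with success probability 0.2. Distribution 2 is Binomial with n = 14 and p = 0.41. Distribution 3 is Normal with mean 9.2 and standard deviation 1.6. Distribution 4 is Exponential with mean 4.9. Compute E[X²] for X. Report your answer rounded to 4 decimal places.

For each component E[X²] = Var + (mean)², giving 1: 36; 2: 36.3342; 3: 87.2; 4: 48.02.
Overall E[X²] = 0.19·36 + 0.11·36.3342 + 0.41·87.2 + 0.29·48.02 = 60.5146.

60.5146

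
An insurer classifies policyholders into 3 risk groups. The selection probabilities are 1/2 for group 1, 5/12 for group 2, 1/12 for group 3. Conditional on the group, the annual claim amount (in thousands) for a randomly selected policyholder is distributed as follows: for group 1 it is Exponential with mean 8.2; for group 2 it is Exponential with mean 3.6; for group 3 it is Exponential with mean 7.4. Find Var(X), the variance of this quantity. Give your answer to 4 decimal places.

Per component, 1: μ=8.2, E[X²]=134.48; 2: μ=3.6, E[X²]=25.92; 3: μ=7.4, E[X²]=109.52.
E[X] = 0.5·8.2 + 0.416667·3.6 + 0.0833333·7.4 = 6.21667.
E[X²] = 0.5·134.48 + 0.416667·25.92 + 0.0833333·109.52 = 87.1667.
Var(X) = E[X²] − (E[X])² = 87.1667 − 38.6469 = 48.5197.

48.5197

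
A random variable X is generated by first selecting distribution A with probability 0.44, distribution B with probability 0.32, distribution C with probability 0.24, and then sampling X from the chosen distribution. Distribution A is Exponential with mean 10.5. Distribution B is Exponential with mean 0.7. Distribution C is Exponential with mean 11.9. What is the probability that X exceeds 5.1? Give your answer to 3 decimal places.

Conditional on each component, P(X > 5.1): A: 0.615258; B: 0.000685259; C: 0.651439.
By total probability, P(X > 5.1) = 0.44·0.615258 + 0.32·0.000685259 + 0.24·0.651439 = 0.427278.

0.427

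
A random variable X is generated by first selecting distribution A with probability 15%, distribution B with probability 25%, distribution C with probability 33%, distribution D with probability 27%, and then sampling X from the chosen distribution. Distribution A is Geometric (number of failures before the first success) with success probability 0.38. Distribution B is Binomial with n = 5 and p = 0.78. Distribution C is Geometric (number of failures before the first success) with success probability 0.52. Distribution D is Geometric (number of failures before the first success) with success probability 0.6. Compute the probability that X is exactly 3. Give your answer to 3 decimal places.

Conditional on each component, P(X = 3): A: 0.0905646; B: 0.229683; C: 0.0575078; D: 0.0384.
By total probability, P(X = 3) = 0.15·0.0905646 + 0.25·0.229683 + 0.33·0.0575078 + 0.27·0.0384 = 0.100351.

0.100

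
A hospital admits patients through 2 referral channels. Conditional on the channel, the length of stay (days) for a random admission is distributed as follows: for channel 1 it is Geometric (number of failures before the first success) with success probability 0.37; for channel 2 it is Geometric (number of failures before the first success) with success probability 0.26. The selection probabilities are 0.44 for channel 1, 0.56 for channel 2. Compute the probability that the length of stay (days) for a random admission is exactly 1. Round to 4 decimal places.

Conditional on each channel, P(X = 1): 1: 0.2331; 2: 0.1924.
By total probability, P(X = 1) = 0.44·0.2331 + 0.56·0.1924 = 0.210308.

0.2103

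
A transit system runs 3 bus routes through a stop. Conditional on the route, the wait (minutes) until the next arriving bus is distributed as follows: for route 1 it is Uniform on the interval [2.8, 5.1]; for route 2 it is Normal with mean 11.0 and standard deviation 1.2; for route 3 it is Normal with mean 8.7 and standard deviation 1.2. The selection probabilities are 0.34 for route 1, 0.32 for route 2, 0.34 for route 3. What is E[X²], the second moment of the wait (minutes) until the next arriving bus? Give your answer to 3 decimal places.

For each component E[X²] = Var + (mean)², giving 1: 16.0433; 2: 122.44; 3: 77.13.
Overall E[X²] = 0.34·16.0433 + 0.32·122.44 + 0.34·77.13 = 70.8597.

70.860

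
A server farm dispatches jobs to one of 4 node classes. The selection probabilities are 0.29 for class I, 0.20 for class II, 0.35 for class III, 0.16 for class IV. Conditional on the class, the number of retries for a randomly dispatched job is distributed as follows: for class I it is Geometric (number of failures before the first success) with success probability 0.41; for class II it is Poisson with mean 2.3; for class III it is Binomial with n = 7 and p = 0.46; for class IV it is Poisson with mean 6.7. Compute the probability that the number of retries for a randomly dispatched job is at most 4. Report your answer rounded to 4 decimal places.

Conditional on each class, P(X ≤ 4): I: 0.928508; II: 0.916249; III: 0.833705; IV: 0.202159.
By total probability, P(X ≤ 4) = 0.29·0.928508 + 0.2·0.916249 + 0.35·0.833705 + 0.16·0.202159 = 0.776659.

0.7767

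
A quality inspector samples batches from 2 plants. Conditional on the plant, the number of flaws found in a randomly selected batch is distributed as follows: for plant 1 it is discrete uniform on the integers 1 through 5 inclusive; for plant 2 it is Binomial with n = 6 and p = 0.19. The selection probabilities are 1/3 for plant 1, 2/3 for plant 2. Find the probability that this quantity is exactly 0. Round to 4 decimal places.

0.1883

Conditional on each plant, P(X = 0): 1: 0; 2: 0.28243.
By total probability, P(X = 0) = 0.333333·0 + 0.666667·0.28243 = 0.188286.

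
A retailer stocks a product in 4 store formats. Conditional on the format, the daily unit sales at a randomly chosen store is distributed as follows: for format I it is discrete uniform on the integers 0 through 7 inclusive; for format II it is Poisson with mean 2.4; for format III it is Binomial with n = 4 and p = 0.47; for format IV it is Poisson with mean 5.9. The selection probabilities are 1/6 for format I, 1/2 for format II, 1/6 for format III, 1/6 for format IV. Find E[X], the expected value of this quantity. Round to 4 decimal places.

Component means — I: 3.5; II: 2.4; III: 1.88; IV: 5.9.
E[X] = 0.166667·3.5 + 0.5·2.4 + 0.166667·1.88 + 0.166667·5.9 = 3.08.

3.0800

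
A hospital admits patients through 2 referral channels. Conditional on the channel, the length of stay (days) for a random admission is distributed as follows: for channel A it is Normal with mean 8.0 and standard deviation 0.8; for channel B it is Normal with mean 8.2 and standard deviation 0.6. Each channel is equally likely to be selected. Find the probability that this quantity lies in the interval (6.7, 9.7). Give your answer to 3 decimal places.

Conditional on each channel, P(6.7 < X < 9.7): A: 0.931125; B: 0.987581.
By total probability, P(6.7 < X < 9.7) = 0.5·0.931125 + 0.5·0.987581 = 0.959353.

0.959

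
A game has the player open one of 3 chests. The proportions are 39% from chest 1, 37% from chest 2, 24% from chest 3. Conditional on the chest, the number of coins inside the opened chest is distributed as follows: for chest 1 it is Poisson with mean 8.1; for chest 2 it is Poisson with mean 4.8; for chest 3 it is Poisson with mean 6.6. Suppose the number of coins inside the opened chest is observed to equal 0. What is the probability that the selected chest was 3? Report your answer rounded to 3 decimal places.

Likelihoods P(X=0 | ·): 1: 0.000303539; 2: 0.00822975; 3: 0.00136037.
Posterior ∝ prior × likelihood. Numerator for 3: 0.24·0.00136037 = 0.000326488.
Normalizing constant: 0.39·0.000303539 + 0.37·0.00822975 + 0.24·0.00136037 = 0.00348988.
P(3 | observation) = 0.000326488 / 0.00348988 = 0.093553.

0.094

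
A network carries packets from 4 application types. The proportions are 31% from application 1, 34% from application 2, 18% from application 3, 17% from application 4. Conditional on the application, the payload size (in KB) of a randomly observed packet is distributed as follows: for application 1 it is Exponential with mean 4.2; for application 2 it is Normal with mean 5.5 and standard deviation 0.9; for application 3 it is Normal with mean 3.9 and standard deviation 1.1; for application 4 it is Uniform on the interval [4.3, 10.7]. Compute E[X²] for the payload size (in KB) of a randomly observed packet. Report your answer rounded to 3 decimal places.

34.596

For each component E[X²] = Var + (mean)², giving 1: 35.28; 2: 31.06; 3: 16.42; 4: 59.6633.
Overall E[X²] = 0.31·35.28 + 0.34·31.06 + 0.18·16.42 + 0.17·59.6633 = 34.5956.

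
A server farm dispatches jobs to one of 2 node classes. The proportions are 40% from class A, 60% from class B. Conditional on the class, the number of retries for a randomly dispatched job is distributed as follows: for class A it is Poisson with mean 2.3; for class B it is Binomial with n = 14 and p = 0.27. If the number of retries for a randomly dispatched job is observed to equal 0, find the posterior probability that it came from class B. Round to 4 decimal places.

0.1544

Likelihoods P(X=0 | ·): A: 0.100259; B: 0.0122045.
Posterior ∝ prior × likelihood. Numerator for B: 0.6·0.0122045 = 0.0073227.
Normalizing constant: 0.4·0.100259 + 0.6·0.0122045 = 0.0474262.
P(B | observation) = 0.0073227 / 0.0474262 = 0.154402.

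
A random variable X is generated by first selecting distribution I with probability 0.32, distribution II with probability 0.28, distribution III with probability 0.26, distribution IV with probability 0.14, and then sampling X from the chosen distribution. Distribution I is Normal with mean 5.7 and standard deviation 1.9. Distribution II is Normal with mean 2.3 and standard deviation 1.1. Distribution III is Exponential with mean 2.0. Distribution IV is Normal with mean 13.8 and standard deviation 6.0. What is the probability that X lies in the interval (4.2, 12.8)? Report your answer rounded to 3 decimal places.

Conditional on each component, P(4.2 < X < 12.8): I: 0.784989; II: 0.0420593; III: 0.120795; IV: 0.379017.
By total probability, P(4.2 < X < 12.8) = 0.32·0.784989 + 0.28·0.0420593 + 0.26·0.120795 + 0.14·0.379017 = 0.347442.

0.347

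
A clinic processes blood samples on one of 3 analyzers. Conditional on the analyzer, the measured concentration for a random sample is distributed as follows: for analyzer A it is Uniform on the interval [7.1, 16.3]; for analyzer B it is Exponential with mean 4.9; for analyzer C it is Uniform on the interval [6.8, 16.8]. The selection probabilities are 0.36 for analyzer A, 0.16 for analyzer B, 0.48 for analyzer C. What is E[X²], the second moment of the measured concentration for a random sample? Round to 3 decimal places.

130.338

For each component E[X²] = Var + (mean)², giving A: 143.943; B: 48.02; C: 147.573.
Overall E[X²] = 0.36·143.943 + 0.16·48.02 + 0.48·147.573 = 130.338.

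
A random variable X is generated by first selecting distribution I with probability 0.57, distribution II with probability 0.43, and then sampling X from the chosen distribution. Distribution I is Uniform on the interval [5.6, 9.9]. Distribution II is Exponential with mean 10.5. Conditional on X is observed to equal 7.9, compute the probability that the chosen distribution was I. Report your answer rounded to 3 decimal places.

0.873

Likelihoods f(7.9 | ·): I: 0.232558; II: 0.0448803.
Posterior ∝ prior × likelihood. Numerator for I: 0.57·0.232558 = 0.132558.
Normalizing constant: 0.57·0.232558 + 0.43·0.0448803 = 0.151857.
P(I | observation) = 0.132558 / 0.151857 = 0.872916.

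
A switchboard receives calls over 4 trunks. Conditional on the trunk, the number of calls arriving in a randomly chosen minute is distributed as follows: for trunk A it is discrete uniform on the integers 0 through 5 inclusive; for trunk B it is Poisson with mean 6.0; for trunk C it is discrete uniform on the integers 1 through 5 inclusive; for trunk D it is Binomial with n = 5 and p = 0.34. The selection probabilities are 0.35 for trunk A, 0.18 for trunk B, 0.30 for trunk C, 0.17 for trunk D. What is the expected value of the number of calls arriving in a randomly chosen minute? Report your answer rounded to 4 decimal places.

3.1440

Component means — A: 2.5; B: 6; C: 3; D: 1.7.
E[X] = 0.35·2.5 + 0.18·6 + 0.3·3 + 0.17·1.7 = 3.144.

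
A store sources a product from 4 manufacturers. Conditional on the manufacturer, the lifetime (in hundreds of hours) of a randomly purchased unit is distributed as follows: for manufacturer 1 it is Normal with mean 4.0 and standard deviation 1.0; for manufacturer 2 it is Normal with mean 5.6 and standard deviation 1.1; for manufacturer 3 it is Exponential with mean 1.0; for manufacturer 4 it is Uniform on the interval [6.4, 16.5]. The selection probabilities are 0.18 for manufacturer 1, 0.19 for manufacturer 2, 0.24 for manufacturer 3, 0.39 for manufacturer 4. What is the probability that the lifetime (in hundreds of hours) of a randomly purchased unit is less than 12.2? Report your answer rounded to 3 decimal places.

Conditional on each manufacturer, P(X < 12.2): 1: 1; 2: 1; 3: 0.999995; 4: 0.574257.
By total probability, P(X < 12.2) = 0.18·1 + 0.19·1 + 0.24·0.999995 + 0.39·0.574257 = 0.833959.

0.834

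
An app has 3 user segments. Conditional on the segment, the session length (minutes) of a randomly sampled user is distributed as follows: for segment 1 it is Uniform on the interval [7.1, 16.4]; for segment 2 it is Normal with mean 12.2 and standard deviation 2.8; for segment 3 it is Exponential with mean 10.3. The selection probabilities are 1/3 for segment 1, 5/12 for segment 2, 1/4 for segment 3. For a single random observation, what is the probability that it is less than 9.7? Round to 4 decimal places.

0.3232

Conditional on each segment, P(X < 9.7): 1: 0.27957; 2: 0.185967; 3: 0.610054.
By total probability, P(X < 9.7) = 0.333333·0.27957 + 0.416667·0.185967 + 0.25·0.610054 = 0.32319.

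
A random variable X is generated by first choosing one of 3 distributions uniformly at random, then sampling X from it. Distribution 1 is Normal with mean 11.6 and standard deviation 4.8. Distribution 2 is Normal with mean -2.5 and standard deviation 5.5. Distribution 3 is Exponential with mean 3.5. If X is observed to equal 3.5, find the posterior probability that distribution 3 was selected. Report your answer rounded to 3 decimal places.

0.637

Likelihoods f(3.5 | ·): 1: 0.0200128; 2: 0.0400059; 3: 0.105108.
Posterior ∝ prior × likelihood. Numerator for 3: 0.333333·0.105108 = 0.0350361.
Normalizing constant: 0.333333·0.0200128 + 0.333333·0.0400059 + 0.333333·0.105108 = 0.0550424.
P(3 | observation) = 0.0350361 / 0.0550424 = 0.63653.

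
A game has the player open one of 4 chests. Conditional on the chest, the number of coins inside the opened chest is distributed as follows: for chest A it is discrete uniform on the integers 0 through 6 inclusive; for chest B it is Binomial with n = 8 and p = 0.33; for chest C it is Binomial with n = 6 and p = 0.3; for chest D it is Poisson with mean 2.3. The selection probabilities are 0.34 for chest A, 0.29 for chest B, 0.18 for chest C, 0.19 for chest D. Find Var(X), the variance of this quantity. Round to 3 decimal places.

Per component, A: μ=3, E[X²]=13; B: μ=2.64, E[X²]=8.7384; C: μ=1.8, E[X²]=4.5; D: μ=2.3, E[X²]=7.59.
E[X] = 0.34·3 + 0.29·2.64 + 0.18·1.8 + 0.19·2.3 = 2.5466.
E[X²] = 0.34·13 + 0.29·8.7384 + 0.18·4.5 + 0.19·7.59 = 9.20624.
Var(X) = E[X²] − (E[X])² = 9.20624 − 6.48517 = 2.72106.

2.721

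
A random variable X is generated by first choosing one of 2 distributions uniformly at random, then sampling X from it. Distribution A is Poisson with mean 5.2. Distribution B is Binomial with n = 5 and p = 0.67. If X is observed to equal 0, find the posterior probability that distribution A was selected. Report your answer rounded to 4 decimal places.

0.5850

Likelihoods P(X=0 | ·): A: 0.00551656; B: 0.00391354.
Posterior ∝ prior × likelihood. Numerator for A: 0.5·0.00551656 = 0.00275828.
Normalizing constant: 0.5·0.00551656 + 0.5·0.00391354 = 0.00471505.
P(A | observation) = 0.00275828 / 0.00471505 = 0.584995.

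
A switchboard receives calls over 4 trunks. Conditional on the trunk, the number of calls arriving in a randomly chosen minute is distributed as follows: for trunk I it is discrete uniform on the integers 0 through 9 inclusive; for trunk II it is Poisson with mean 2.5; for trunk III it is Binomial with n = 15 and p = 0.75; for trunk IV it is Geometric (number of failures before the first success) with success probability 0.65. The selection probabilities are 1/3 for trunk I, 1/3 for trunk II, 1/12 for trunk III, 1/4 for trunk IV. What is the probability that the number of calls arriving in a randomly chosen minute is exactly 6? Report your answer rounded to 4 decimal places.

Conditional on each trunk, P(X = 6): I: 0.1; II: 0.0278337; III: 0.00339807; IV: 0.00119487.
By total probability, P(X = 6) = 0.333333·0.1 + 0.333333·0.0278337 + 0.0833333·0.00339807 + 0.25·0.00119487 = 0.0431931.

0.0432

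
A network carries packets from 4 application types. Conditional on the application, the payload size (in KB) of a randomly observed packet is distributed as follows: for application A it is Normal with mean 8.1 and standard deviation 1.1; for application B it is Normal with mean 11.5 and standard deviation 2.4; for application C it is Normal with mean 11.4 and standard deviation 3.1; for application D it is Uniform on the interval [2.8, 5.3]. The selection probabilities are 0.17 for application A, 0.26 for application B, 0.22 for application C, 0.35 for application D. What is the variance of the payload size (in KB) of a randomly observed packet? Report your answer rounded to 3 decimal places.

Per component, A: μ=8.1, E[X²]=66.82; B: μ=11.5, E[X²]=138.01; C: μ=11.4, E[X²]=139.57; D: μ=4.05, E[X²]=16.9233.
E[X] = 0.17·8.1 + 0.26·11.5 + 0.22·11.4 + 0.35·4.05 = 8.2925.
E[X²] = 0.17·66.82 + 0.26·138.01 + 0.22·139.57 + 0.35·16.9233 = 83.8706.
Var(X) = E[X²] − (E[X])² = 83.8706 − 68.7656 = 15.105.

15.105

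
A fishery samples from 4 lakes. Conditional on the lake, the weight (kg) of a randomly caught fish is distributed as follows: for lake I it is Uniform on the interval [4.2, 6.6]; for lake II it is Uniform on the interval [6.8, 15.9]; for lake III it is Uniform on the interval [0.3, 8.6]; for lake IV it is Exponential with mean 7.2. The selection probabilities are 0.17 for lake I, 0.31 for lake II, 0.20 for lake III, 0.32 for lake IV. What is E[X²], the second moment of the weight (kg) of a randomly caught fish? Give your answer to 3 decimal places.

85.399

For each component E[X²] = Var + (mean)², giving I: 29.64; II: 135.723; III: 25.5433; IV: 103.68.
Overall E[X²] = 0.17·29.64 + 0.31·135.723 + 0.2·25.5433 + 0.32·103.68 = 85.3993.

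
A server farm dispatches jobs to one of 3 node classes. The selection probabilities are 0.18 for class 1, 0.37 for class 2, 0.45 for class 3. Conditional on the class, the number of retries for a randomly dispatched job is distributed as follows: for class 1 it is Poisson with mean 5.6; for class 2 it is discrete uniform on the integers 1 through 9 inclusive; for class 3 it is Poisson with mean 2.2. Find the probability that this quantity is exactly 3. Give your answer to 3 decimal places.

Conditional on each class, P(X = 3): 1: 0.108234; 2: 0.111111; 3: 0.196639.
By total probability, P(X = 3) = 0.18·0.108234 + 0.37·0.111111 + 0.45·0.196639 = 0.149081.

0.149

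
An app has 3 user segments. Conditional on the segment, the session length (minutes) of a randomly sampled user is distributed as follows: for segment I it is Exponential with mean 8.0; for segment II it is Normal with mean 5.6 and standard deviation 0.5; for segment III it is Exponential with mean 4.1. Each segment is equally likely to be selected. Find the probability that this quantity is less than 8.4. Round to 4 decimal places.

0.8404

Conditional on each segment, P(X < 8.4): I: 0.650062; II: 1; III: 0.871108.
By total probability, P(X < 8.4) = 0.333333·0.650062 + 0.333333·1 + 0.333333·0.871108 = 0.84039.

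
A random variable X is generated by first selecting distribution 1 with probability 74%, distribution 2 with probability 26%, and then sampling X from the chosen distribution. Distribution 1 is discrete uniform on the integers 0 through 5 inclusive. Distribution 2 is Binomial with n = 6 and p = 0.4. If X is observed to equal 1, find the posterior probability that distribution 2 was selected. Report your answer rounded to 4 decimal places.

0.2823

Likelihoods P(X=1 | ·): 1: 0.166667; 2: 0.186624.
Posterior ∝ prior × likelihood. Numerator for 2: 0.26·0.186624 = 0.0485222.
Normalizing constant: 0.74·0.166667 + 0.26·0.186624 = 0.171856.
P(2 | observation) = 0.0485222 / 0.171856 = 0.282343.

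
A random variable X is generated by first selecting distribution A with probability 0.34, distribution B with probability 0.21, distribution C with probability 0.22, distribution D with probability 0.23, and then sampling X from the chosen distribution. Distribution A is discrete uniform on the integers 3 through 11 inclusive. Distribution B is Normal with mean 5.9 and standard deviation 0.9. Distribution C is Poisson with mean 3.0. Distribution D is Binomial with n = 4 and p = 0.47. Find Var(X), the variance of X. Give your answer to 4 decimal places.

Per component, A: μ=7, E[X²]=55.6667; B: μ=5.9, E[X²]=35.62; C: μ=3, E[X²]=12; D: μ=1.88, E[X²]=4.5308.
E[X] = 0.34·7 + 0.21·5.9 + 0.22·3 + 0.23·1.88 = 4.7114.
E[X²] = 0.34·55.6667 + 0.21·35.62 + 0.22·12 + 0.23·4.5308 = 30.089.
Var(X) = E[X²] − (E[X])² = 30.089 − 22.1973 = 7.89166.

7.8917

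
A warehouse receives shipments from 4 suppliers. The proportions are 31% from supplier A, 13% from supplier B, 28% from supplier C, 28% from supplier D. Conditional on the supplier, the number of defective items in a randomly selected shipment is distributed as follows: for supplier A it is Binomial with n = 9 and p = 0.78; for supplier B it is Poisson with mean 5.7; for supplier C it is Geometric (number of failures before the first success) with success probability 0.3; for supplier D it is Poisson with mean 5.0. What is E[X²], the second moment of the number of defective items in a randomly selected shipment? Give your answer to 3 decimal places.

32.823

For each component E[X²] = Var + (mean)², giving A: 50.8248; B: 38.19; C: 13.2222; D: 30.
Overall E[X²] = 0.31·50.8248 + 0.13·38.19 + 0.28·13.2222 + 0.28·30 = 32.8226.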